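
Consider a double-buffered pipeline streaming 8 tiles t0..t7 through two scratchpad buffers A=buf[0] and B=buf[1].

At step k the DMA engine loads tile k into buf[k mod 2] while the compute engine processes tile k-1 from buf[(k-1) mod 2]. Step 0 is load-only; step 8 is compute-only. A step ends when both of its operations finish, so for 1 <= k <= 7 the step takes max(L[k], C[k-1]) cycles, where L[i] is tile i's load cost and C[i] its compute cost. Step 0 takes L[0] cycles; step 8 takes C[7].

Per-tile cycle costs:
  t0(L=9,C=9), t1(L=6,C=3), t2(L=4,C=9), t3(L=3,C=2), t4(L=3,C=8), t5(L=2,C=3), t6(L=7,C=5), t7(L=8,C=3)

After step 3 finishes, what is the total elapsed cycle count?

end_cycle[3] = 31

k=0 load=t0/9c comp=- wait=9 total=9
k=1 load=t1/6c comp=t0/9c wait=9 total=18
k=2 load=t2/4c comp=t1/3c wait=4 total=22
k=3 load=t3/3c comp=t2/9c wait=9 total=31
k=4 load=t4/3c comp=t3/2c wait=3 total=34
k=5 load=t5/2c comp=t4/8c wait=8 total=42
k=6 load=t6/7c comp=t5/3c wait=7 total=49
k=7 load=t7/8c comp=t6/5c wait=8 total=57
k=8 load=- comp=t7/3c wait=3 total=60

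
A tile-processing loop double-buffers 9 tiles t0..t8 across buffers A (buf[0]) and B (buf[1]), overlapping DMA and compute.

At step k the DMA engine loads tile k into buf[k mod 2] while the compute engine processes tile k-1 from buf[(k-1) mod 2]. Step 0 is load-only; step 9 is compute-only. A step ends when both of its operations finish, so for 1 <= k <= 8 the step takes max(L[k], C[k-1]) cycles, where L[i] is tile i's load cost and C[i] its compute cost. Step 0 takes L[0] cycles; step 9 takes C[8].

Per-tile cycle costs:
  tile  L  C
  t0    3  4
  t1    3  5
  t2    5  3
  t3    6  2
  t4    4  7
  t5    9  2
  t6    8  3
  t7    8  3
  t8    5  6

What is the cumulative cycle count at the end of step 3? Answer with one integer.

end_cycle[3] = 18

[0] DMA t0→A (3c) ∥ CU idle ⇒ 3c, clock 3
[1] DMA t1→B (3c) ∥ CU A:t0 (4c) ⇒ 4c, clock 7
[2] DMA t2→A (5c) ∥ CU B:t1 (5c) ⇒ 5c, clock 12
[3] DMA t3→B (6c) ∥ CU A:t2 (3c) ⇒ 6c, clock 18
[4] DMA t4→A (4c) ∥ CU B:t3 (2c) ⇒ 4c, clock 22
[5] DMA t5→B (9c) ∥ CU A:t4 (7c) ⇒ 9c, clock 31
[6] DMA t6→A (8c) ∥ CU B:t5 (2c) ⇒ 8c, clock 39
[7] DMA t7→B (8c) ∥ CU A:t6 (3c) ⇒ 8c, clock 47
[8] DMA t8→A (5c) ∥ CU B:t7 (3c) ⇒ 5c, clock 52
[9] DMA idle ∥ CU A:t8 (6c) ⇒ 6c, clock 58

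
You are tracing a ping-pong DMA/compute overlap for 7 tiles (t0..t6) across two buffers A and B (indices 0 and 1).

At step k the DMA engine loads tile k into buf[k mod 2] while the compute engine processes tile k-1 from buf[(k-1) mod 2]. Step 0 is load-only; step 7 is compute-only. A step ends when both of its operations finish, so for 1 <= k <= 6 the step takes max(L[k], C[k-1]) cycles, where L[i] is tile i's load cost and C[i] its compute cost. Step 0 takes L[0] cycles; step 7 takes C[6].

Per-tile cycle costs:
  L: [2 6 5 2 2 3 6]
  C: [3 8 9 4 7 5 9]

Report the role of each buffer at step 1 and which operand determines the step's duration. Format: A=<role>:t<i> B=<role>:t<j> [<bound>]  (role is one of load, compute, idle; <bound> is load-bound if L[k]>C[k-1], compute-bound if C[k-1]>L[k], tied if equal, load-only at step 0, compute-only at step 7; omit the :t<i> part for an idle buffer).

k=0 load=t0/2c comp=- wait=2 total=2
k=1 load=t1/6c comp=t0/3c wait=6 total=8
k=2 load=t2/5c comp=t1/8c wait=8 total=16
k=3 load=t3/2c comp=t2/9c wait=9 total=25
k=4 load=t4/2c comp=t3/4c wait=4 total=29
k=5 load=t5/3c comp=t4/7c wait=7 total=36
k=6 load=t6/6c comp=t5/5c wait=6 total=42
k=7 load=- comp=t6/9c wait=9 total=51

step 1: A=compute:t0 B=load:t1 [load-bound]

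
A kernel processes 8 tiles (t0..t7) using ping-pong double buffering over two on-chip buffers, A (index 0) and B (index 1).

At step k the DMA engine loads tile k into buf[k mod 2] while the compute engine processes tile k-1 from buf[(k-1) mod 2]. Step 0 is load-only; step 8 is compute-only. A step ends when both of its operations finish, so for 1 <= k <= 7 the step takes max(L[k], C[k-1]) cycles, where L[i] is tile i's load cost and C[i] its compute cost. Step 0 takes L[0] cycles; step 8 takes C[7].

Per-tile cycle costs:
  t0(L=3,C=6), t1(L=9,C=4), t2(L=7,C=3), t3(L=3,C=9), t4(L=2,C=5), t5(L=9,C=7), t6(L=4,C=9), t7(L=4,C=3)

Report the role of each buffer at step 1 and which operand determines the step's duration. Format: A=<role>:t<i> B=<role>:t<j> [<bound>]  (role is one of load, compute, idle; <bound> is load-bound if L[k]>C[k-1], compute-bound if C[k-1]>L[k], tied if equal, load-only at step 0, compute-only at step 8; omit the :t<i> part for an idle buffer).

step 0: L[0]=3 → dur=3, Σ=3 | A=load:t0 B=idle [load-only]
step 1: L[1]=9 C[0]=6 → dur=9, Σ=12 | A=compute:t0 B=load:t1 [load-bound]
step 2: L[2]=7 C[1]=4 → dur=7, Σ=19 | A=load:t2 B=compute:t1 [load-bound]
step 3: L[3]=3 C[2]=3 → dur=3, Σ=22 | A=compute:t2 B=load:t3 [tied]
step 4: L[4]=2 C[3]=9 → dur=9, Σ=31 | A=load:t4 B=compute:t3 [compute-bound]
step 5: L[5]=9 C[4]=5 → dur=9, Σ=40 | A=compute:t4 B=load:t5 [load-bound]
step 6: L[6]=4 C[5]=7 → dur=7, Σ=47 | A=load:t6 B=compute:t5 [compute-bound]
step 7: L[7]=4 C[6]=9 → dur=9, Σ=56 | A=compute:t6 B=load:t7 [compute-bound]
step 8: C[7]=3 → dur=3, Σ=59 | A=idle B=compute:t7 [compute-only]

step 1: A=compute:t0 B=load:t1 [load-bound]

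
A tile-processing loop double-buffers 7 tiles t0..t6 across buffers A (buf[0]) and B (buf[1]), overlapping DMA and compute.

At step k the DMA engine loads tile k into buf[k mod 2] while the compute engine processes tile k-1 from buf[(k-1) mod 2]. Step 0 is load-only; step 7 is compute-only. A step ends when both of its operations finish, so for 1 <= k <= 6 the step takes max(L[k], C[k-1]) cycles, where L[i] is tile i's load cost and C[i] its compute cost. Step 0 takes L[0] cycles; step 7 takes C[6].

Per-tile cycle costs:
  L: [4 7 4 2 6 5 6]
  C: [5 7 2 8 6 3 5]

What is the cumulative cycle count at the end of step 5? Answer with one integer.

step 0: L[0]=4 → dur=4, Σ=4 | A=load:t0 B=idle [load-only]
step 1: L[1]=7 C[0]=5 → dur=7, Σ=11 | A=compute:t0 B=load:t1 [load-bound]
step 2: L[2]=4 C[1]=7 → dur=7, Σ=18 | A=load:t2 B=compute:t1 [compute-bound]
step 3: L[3]=2 C[2]=2 → dur=2, Σ=20 | A=compute:t2 B=load:t3 [tied]
step 4: L[4]=6 C[3]=8 → dur=8, Σ=28 | A=load:t4 B=compute:t3 [compute-bound]
step 5: L[5]=5 C[4]=6 → dur=6, Σ=34 | A=compute:t4 B=load:t5 [compute-bound]
step 6: L[6]=6 C[5]=3 → dur=6, Σ=40 | A=load:t6 B=compute:t5 [load-bound]
step 7: C[6]=5 → dur=5, Σ=45 | A=compute:t6 B=idle [compute-only]

end_cycle[5] = 34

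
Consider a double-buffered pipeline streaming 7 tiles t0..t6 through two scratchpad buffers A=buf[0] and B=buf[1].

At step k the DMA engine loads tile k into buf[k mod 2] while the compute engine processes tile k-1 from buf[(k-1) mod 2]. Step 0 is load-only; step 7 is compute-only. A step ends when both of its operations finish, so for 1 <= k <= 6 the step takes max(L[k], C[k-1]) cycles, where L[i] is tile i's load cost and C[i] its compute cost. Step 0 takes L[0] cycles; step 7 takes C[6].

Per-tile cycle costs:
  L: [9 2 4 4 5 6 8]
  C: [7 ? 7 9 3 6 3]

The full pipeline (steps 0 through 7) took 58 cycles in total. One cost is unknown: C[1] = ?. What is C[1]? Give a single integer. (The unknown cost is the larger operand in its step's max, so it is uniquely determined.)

C[1] = 9

step 0 → dur = L[0]=9 = 9
step 1 → dur = max(L[1]=2, C[0]=7) = 7
step 2 → dur = max(L[2]=4, C[1]=?) = C[1]  (unknown; binding)
step 3 → dur = max(L[3]=4, C[2]=7) = 7
step 4 → dur = max(L[4]=5, C[3]=9) = 9
step 5 → dur = max(L[5]=6, C[4]=3) = 6
step 6 → dur = max(L[6]=8, C[5]=6) = 8
step 7 → dur = C[6]=3 = 3
sum of known step durations = 49
dur[2] = total - known = 58 - 49 = 9
C[1] is the binding max in step 2, so C[1] = dur[2] = 9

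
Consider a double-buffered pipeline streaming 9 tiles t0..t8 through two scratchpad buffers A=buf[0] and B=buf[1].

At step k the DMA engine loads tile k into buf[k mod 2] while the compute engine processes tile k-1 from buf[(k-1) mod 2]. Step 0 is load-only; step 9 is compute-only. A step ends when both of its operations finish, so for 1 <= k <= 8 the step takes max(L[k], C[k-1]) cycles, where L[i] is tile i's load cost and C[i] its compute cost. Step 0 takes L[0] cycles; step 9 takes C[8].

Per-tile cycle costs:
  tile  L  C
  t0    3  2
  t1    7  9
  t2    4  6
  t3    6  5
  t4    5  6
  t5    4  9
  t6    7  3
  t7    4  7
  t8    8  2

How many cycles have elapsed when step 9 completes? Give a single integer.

end_cycle[9] = 59

[0] DMA t0→A (3c) ∥ CU idle ⇒ 3c, clock 3
[1] DMA t1→B (7c) ∥ CU A:t0 (2c) ⇒ 7c, clock 10
[2] DMA t2→A (4c) ∥ CU B:t1 (9c) ⇒ 9c, clock 19
[3] DMA t3→B (6c) ∥ CU A:t2 (6c) ⇒ 6c, clock 25
[4] DMA t4→A (5c) ∥ CU B:t3 (5c) ⇒ 5c, clock 30
[5] DMA t5→B (4c) ∥ CU A:t4 (6c) ⇒ 6c, clock 36
[6] DMA t6→A (7c) ∥ CU B:t5 (9c) ⇒ 9c, clock 45
[7] DMA t7→B (4c) ∥ CU A:t6 (3c) ⇒ 4c, clock 49
[8] DMA t8→A (8c) ∥ CU B:t7 (7c) ⇒ 8c, clock 57
[9] DMA idle ∥ CU A:t8 (2c) ⇒ 2c, clock 59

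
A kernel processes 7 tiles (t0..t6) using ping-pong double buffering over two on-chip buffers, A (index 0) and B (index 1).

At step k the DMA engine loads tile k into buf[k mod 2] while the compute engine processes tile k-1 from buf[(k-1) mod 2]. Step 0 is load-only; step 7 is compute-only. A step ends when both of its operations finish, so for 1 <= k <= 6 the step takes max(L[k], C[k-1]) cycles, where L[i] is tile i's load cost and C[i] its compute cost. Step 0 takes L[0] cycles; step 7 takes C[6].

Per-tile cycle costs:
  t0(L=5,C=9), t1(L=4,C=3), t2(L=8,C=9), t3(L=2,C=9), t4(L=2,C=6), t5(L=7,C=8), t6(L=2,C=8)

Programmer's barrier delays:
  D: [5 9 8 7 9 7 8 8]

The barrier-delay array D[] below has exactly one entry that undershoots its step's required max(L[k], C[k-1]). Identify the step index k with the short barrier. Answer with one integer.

step 0: need L[0]=5 = 5; D[0]=5 ok
step 1: need max(L[1]=4,C[0]=9) = 9; D[1]=9 ok
step 2: need max(L[2]=8,C[1]=3) = 8; D[2]=8 ok
step 3: need max(L[3]=2,C[2]=9) = 9; D[3]=7 SHORT
step 4: need max(L[4]=2,C[3]=9) = 9; D[4]=9 ok
step 5: need max(L[5]=7,C[4]=6) = 7; D[5]=7 ok
step 6: need max(L[6]=2,C[5]=8) = 8; D[6]=8 ok
step 7: need C[6]=8 = 8; D[7]=8 ok

hazard at step 3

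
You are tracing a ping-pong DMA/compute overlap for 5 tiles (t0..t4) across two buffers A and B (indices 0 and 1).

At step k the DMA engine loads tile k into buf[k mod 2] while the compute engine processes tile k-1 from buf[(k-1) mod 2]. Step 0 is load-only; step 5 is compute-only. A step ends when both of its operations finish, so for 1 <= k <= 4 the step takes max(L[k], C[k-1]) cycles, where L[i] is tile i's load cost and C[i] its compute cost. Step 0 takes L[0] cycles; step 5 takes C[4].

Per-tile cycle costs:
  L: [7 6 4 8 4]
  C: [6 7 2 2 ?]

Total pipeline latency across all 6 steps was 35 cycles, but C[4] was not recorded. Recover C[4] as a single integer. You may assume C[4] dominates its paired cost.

step 0 → dur = L[0]=7 = 7
step 1 → dur = max(L[1]=6, C[0]=6) = 6
step 2 → dur = max(L[2]=4, C[1]=7) = 7
step 3 → dur = max(L[3]=8, C[2]=2) = 8
step 4 → dur = max(L[4]=4, C[3]=2) = 4
step 5 → dur = C[4]=? = C[4]  (unknown; binding)
sum of known step durations = 32
dur[5] = total - known = 35 - 32 = 3
C[4] is the binding max in step 5, so C[4] = dur[5] = 3

C[4] = 3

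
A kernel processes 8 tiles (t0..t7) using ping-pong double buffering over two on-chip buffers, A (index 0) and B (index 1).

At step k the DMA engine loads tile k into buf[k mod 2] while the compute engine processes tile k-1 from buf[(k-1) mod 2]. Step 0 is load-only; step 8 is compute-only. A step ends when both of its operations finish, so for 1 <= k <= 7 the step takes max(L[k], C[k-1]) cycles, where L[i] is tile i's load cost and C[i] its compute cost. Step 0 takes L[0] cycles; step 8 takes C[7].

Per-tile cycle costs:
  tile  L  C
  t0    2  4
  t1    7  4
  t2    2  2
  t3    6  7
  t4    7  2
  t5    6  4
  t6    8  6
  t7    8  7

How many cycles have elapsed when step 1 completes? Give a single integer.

k=0 load=t0/2c comp=- wait=2 total=2
k=1 load=t1/7c comp=t0/4c wait=7 total=9
k=2 load=t2/2c comp=t1/4c wait=4 total=13
k=3 load=t3/6c comp=t2/2c wait=6 total=19
k=4 load=t4/7c comp=t3/7c wait=7 total=26
k=5 load=t5/6c comp=t4/2c wait=6 total=32
k=6 load=t6/8c comp=t5/4c wait=8 total=40
k=7 load=t7/8c comp=t6/6c wait=8 total=48
k=8 load=- comp=t7/7c wait=7 total=55

end_cycle[1] = 9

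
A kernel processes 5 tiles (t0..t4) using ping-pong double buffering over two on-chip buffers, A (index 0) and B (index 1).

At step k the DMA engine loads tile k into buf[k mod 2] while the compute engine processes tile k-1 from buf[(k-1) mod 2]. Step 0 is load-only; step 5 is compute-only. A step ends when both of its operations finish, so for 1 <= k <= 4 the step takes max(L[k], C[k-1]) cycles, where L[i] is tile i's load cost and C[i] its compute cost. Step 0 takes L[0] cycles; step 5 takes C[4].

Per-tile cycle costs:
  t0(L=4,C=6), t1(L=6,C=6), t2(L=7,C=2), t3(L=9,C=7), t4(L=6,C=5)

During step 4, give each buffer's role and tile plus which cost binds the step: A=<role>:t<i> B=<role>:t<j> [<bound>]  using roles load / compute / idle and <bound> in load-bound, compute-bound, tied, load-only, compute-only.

step 4: A=load:t4 B=compute:t3 [compute-bound]

k=0 load=t0/4c comp=- wait=4 total=4
k=1 load=t1/6c comp=t0/6c wait=6 total=10
k=2 load=t2/7c comp=t1/6c wait=7 total=17
k=3 load=t3/9c comp=t2/2c wait=9 total=26
k=4 load=t4/6c comp=t3/7c wait=7 total=33
k=5 load=- comp=t4/5c wait=5 total=38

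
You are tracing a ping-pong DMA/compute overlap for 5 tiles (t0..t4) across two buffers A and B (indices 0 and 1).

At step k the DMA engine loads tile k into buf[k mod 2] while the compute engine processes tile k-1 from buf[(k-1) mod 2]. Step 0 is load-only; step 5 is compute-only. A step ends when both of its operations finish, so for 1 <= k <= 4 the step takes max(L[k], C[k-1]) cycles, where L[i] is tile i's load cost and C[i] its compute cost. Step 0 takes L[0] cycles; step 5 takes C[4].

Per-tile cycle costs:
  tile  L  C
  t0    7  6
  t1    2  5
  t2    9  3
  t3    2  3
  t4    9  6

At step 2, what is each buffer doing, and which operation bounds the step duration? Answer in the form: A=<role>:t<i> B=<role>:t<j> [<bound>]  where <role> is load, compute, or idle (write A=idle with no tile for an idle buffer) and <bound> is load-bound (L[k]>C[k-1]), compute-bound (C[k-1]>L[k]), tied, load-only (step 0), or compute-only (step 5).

step 2: A=load:t2 B=compute:t1 [load-bound]

step 0: L[0]=7 → dur=7, Σ=7 | A=load:t0 B=idle [load-only]
step 1: L[1]=2 C[0]=6 → dur=6, Σ=13 | A=compute:t0 B=load:t1 [compute-bound]
step 2: L[2]=9 C[1]=5 → dur=9, Σ=22 | A=load:t2 B=compute:t1 [load-bound]
step 3: L[3]=2 C[2]=3 → dur=3, Σ=25 | A=compute:t2 B=load:t3 [compute-bound]
step 4: L[4]=9 C[3]=3 → dur=9, Σ=34 | A=load:t4 B=compute:t3 [load-bound]
step 5: C[4]=6 → dur=6, Σ=40 | A=compute:t4 B=idle [compute-only]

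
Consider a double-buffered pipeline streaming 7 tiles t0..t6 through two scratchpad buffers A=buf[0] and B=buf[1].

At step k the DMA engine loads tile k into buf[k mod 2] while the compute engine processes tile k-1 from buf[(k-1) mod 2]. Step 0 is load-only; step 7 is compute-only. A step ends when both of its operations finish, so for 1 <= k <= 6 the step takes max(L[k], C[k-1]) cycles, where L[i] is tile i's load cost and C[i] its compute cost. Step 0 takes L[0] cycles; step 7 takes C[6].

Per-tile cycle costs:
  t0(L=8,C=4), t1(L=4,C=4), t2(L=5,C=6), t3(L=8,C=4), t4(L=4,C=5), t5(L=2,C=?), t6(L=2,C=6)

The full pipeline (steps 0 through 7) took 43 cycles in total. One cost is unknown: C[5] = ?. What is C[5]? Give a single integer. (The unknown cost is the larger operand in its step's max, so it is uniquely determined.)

step 0 | dur = L[0]=8 = 8
step 1 | dur = max(L[1]=4, C[0]=4) = 4
step 2 | dur = max(L[2]=5, C[1]=4) = 5
step 3 | dur = max(L[3]=8, C[2]=6) = 8
step 4 | dur = max(L[4]=4, C[3]=4) = 4
step 5 | dur = max(L[5]=2, C[4]=5) = 5
step 6 | dur = max(L[6]=2, C[5]=?) = C[5]  (unknown; binding)
step 7 | dur = C[6]=6 = 6
sum of known step durations = 40
dur[6] = total - known = 43 - 40 = 3
C[5] is the binding max in step 6, so C[5] = dur[6] = 3

C[5] = 3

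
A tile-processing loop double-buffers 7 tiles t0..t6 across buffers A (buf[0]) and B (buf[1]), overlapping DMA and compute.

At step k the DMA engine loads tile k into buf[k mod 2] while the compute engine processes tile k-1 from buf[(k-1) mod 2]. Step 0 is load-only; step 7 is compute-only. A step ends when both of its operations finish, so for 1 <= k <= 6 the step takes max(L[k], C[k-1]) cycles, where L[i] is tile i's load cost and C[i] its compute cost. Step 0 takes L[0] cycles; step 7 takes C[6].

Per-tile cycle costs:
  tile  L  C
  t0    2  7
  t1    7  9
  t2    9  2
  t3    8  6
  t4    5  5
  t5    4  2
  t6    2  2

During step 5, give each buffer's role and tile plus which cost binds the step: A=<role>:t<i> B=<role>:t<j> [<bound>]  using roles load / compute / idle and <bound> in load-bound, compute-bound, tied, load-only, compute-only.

[0] DMA t0→A (2c) ∥ CU idle ⇒ 2c, clock 2
[1] DMA t1→B (7c) ∥ CU A:t0 (7c) ⇒ 7c, clock 9
[2] DMA t2→A (9c) ∥ CU B:t1 (9c) ⇒ 9c, clock 18
[3] DMA t3→B (8c) ∥ CU A:t2 (2c) ⇒ 8c, clock 26
[4] DMA t4→A (5c) ∥ CU B:t3 (6c) ⇒ 6c, clock 32
[5] DMA t5→B (4c) ∥ CU A:t4 (5c) ⇒ 5c, clock 37
[6] DMA t6→A (2c) ∥ CU B:t5 (2c) ⇒ 2c, clock 39
[7] DMA idle ∥ CU A:t6 (2c) ⇒ 2c, clock 41

step 5: A=compute:t4 B=load:t5 [compute-bound]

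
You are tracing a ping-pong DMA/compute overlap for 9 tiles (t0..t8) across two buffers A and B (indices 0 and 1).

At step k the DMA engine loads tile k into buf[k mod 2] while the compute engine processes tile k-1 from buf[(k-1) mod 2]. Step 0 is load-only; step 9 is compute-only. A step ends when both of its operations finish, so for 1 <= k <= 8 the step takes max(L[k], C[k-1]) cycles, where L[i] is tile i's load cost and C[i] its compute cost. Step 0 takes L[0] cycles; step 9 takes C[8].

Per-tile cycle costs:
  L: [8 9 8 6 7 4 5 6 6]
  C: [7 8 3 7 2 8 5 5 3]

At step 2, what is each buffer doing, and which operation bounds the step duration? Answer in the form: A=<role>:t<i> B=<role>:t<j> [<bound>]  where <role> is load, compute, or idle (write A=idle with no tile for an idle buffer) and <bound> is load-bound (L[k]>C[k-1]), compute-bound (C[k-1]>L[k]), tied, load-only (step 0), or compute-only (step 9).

step 0: L[0]=8 → dur=8, Σ=8 | A=load:t0 B=idle [load-only]
step 1: L[1]=9 C[0]=7 → dur=9, Σ=17 | A=compute:t0 B=load:t1 [load-bound]
step 2: L[2]=8 C[1]=8 → dur=8, Σ=25 | A=load:t2 B=compute:t1 [tied]
step 3: L[3]=6 C[2]=3 → dur=6, Σ=31 | A=compute:t2 B=load:t3 [load-bound]
step 4: L[4]=7 C[3]=7 → dur=7, Σ=38 | A=load:t4 B=compute:t3 [tied]
step 5: L[5]=4 C[4]=2 → dur=4, Σ=42 | A=compute:t4 B=load:t5 [load-bound]
step 6: L[6]=5 C[5]=8 → dur=8, Σ=50 | A=load:t6 B=compute:t5 [compute-bound]
step 7: L[7]=6 C[6]=5 → dur=6, Σ=56 | A=compute:t6 B=load:t7 [load-bound]
step 8: L[8]=6 C[7]=5 → dur=6, Σ=62 | A=load:t8 B=compute:t7 [load-bound]
step 9: C[8]=3 → dur=3, Σ=65 | A=compute:t8 B=idle [compute-only]

step 2: A=load:t2 B=compute:t1 [tied]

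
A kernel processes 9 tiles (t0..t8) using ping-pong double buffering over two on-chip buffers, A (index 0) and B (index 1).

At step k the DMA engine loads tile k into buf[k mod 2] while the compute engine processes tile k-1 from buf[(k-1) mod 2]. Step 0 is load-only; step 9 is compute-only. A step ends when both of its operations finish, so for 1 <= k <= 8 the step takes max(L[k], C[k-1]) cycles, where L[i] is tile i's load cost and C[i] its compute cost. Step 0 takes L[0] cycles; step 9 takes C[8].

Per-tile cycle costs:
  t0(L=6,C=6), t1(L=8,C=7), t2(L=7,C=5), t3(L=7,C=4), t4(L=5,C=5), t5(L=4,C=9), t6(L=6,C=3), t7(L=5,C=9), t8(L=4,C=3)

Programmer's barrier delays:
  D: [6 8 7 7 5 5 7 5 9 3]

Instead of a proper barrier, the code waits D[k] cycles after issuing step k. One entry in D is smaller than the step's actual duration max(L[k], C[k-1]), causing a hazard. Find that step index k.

k=0 barrier L[0]=6→6c, D[0]=6 ok
k=1 barrier max(L[1]=8,C[0]=6)→8c, D[1]=8 ok
k=2 barrier max(L[2]=7,C[1]=7)→7c, D[2]=7 ok
k=3 barrier max(L[3]=7,C[2]=5)→7c, D[3]=7 ok
k=4 barrier max(L[4]=5,C[3]=4)→5c, D[4]=5 ok
k=5 barrier max(L[5]=4,C[4]=5)→5c, D[5]=5 ok
k=6 barrier max(L[6]=6,C[5]=9)→9c, D[6]=7 SHORT
k=7 barrier max(L[7]=5,C[6]=3)→5c, D[7]=5 ok
k=8 barrier max(L[8]=4,C[7]=9)→9c, D[8]=9 ok
k=9 barrier C[8]=3→3c, D[9]=3 ok

hazard at step 6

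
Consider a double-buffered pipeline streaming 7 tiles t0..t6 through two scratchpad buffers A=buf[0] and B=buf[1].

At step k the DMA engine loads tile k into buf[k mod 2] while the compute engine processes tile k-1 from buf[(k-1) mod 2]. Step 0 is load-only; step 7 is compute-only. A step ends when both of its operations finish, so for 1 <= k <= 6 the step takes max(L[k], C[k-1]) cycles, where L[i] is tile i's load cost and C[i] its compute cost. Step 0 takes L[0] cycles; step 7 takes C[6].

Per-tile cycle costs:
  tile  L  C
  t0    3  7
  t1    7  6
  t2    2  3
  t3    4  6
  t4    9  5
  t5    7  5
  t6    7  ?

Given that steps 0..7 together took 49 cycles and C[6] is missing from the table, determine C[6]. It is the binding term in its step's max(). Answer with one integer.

step 0 | dur = L[0]=3 = 3
step 1 | dur = max(L[1]=7, C[0]=7) = 7
step 2 | dur = max(L[2]=2, C[1]=6) = 6
step 3 | dur = max(L[3]=4, C[2]=3) = 4
step 4 | dur = max(L[4]=9, C[3]=6) = 9
step 5 | dur = max(L[5]=7, C[4]=5) = 7
step 6 | dur = max(L[6]=7, C[5]=5) = 7
step 7 | dur = C[6]=? = C[6]  (unknown; binding)
sum of known step durations = 43
dur[7] = total - known = 49 - 43 = 6
C[6] is the binding max in step 7, so C[6] = dur[7] = 6

C[6] = 6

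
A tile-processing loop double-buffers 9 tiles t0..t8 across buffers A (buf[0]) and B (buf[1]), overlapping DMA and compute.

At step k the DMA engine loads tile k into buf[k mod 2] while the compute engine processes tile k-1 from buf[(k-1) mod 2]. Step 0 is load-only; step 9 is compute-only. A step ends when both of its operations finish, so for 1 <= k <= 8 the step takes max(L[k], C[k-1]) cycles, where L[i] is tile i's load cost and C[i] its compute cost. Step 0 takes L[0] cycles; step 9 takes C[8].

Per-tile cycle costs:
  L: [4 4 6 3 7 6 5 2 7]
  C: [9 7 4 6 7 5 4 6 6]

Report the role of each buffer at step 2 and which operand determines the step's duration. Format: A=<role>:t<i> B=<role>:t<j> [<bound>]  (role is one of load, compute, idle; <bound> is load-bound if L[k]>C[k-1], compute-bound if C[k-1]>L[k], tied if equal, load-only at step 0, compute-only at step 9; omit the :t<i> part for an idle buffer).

  0. 4=4c; end=4; A:t0 B:-
  1. max(4,9)=9c; end=13; A:t0 B:t1
  2. max(6,7)=7c; end=20; A:t2 B:t1
  3. max(3,4)=4c; end=24; A:t2 B:t3
  4. max(7,6)=7c; end=31; A:t4 B:t3
  5. max(6,7)=7c; end=38; A:t4 B:t5
  6. max(5,5)=5c; end=43; A:t6 B:t5
  7. max(2,4)=4c; end=47; A:t6 B:t7
  8. max(7,6)=7c; end=54; A:t8 B:t7
  9. 6=6c; end=60; A:t8 B:t7

step 2: A=load:t2 B=compute:t1 [compute-bound]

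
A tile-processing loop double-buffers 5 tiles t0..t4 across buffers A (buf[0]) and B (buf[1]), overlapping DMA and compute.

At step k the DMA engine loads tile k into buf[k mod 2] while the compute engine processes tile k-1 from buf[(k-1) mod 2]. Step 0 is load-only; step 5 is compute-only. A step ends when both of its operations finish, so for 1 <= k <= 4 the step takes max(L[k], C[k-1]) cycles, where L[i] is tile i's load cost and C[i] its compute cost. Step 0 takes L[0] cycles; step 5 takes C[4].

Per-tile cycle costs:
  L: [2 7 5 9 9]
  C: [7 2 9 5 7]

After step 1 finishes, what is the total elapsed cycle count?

step 0: L[0]=2 → dur=2, Σ=2 | A=load:t0 B=idle [load-only]
step 1: L[1]=7 C[0]=7 → dur=7, Σ=9 | A=compute:t0 B=load:t1 [tied]
step 2: L[2]=5 C[1]=2 → dur=5, Σ=14 | A=load:t2 B=compute:t1 [load-bound]
step 3: L[3]=9 C[2]=9 → dur=9, Σ=23 | A=compute:t2 B=load:t3 [tied]
step 4: L[4]=9 C[3]=5 → dur=9, Σ=32 | A=load:t4 B=compute:t3 [load-bound]
step 5: C[4]=7 → dur=7, Σ=39 | A=compute:t4 B=idle [compute-only]

end_cycle[1] = 9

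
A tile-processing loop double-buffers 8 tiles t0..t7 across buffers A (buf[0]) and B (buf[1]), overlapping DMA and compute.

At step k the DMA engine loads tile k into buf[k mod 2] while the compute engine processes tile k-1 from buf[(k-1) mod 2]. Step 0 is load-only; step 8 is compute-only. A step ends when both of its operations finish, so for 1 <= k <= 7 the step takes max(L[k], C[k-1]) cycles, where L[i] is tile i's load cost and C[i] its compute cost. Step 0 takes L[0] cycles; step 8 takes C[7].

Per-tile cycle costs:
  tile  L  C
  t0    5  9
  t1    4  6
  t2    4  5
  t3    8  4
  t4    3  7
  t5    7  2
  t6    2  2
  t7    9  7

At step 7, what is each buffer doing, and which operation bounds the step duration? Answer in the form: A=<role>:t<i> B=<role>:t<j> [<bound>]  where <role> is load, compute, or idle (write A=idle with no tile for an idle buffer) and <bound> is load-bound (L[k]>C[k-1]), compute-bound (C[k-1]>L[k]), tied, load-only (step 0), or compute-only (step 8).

step 0: L[0]=5 → dur=5, Σ=5 | A=load:t0 B=idle [load-only]
step 1: L[1]=4 C[0]=9 → dur=9, Σ=14 | A=compute:t0 B=load:t1 [compute-bound]
step 2: L[2]=4 C[1]=6 → dur=6, Σ=20 | A=load:t2 B=compute:t1 [compute-bound]
step 3: L[3]=8 C[2]=5 → dur=8, Σ=28 | A=compute:t2 B=load:t3 [load-bound]
step 4: L[4]=3 C[3]=4 → dur=4, Σ=32 | A=load:t4 B=compute:t3 [compute-bound]
step 5: L[5]=7 C[4]=7 → dur=7, Σ=39 | A=compute:t4 B=load:t5 [tied]
step 6: L[6]=2 C[5]=2 → dur=2, Σ=41 | A=load:t6 B=compute:t5 [tied]
step 7: L[7]=9 C[6]=2 → dur=9, Σ=50 | A=compute:t6 B=load:t7 [load-bound]
step 8: C[7]=7 → dur=7, Σ=57 | A=idle B=compute:t7 [compute-only]

step 7: A=compute:t6 B=load:t7 [load-bound]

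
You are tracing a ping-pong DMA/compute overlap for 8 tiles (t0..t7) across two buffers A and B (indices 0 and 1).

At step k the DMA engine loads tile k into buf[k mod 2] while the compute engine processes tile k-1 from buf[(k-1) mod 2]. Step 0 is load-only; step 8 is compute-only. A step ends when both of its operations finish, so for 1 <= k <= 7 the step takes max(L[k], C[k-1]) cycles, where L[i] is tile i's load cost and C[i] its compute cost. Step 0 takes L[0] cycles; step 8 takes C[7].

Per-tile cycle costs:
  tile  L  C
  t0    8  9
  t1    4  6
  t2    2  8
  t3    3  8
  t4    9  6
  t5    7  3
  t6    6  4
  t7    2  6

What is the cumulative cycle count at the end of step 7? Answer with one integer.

step 0: L[0]=8 → dur=8, Σ=8 | A=load:t0 B=idle [load-only]
step 1: L[1]=4 C[0]=9 → dur=9, Σ=17 | A=compute:t0 B=load:t1 [compute-bound]
step 2: L[2]=2 C[1]=6 → dur=6, Σ=23 | A=load:t2 B=compute:t1 [compute-bound]
step 3: L[3]=3 C[2]=8 → dur=8, Σ=31 | A=compute:t2 B=load:t3 [compute-bound]
step 4: L[4]=9 C[3]=8 → dur=9, Σ=40 | A=load:t4 B=compute:t3 [load-bound]
step 5: L[5]=7 C[4]=6 → dur=7, Σ=47 | A=compute:t4 B=load:t5 [load-bound]
step 6: L[6]=6 C[5]=3 → dur=6, Σ=53 | A=load:t6 B=compute:t5 [load-bound]
step 7: L[7]=2 C[6]=4 → dur=4, Σ=57 | A=compute:t6 B=load:t7 [compute-bound]
step 8: C[7]=6 → dur=6, Σ=63 | A=idle B=compute:t7 [compute-only]

end_cycle[7] = 57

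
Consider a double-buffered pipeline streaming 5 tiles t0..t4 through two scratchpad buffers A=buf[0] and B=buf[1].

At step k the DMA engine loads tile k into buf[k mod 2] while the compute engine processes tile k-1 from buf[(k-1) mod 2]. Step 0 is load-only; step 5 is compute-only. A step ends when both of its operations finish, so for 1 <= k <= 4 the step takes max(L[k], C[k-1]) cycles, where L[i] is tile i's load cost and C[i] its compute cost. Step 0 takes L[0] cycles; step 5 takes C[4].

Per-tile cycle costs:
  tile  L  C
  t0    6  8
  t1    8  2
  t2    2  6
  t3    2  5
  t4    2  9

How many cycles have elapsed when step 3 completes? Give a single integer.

end_cycle[3] = 22

  0. 6=6c; end=6; A:t0 B:-
  1. max(8,8)=8c; end=14; A:t0 B:t1
  2. max(2,2)=2c; end=16; A:t2 B:t1
  3. max(2,6)=6c; end=22; A:t2 B:t3
  4. max(2,5)=5c; end=27; A:t4 B:t3
  5. 9=9c; end=36; A:t4 B:t3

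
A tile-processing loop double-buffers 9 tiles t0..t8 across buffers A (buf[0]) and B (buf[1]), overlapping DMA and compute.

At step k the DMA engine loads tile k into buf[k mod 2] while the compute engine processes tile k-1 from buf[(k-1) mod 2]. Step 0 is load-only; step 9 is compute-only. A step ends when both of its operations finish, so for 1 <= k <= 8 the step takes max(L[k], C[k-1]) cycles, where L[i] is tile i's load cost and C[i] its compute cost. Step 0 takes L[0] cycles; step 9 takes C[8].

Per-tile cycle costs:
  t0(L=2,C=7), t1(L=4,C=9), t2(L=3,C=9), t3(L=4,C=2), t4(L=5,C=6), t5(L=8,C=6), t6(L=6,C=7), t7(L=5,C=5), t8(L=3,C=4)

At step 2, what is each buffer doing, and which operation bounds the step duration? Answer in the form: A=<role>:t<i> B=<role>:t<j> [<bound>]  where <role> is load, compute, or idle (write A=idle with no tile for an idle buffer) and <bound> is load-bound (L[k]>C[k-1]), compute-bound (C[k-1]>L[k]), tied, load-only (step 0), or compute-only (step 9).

step 0: L[0]=2 → dur=2, Σ=2 | A=load:t0 B=idle [load-only]
step 1: L[1]=4 C[0]=7 → dur=7, Σ=9 | A=compute:t0 B=load:t1 [compute-bound]
step 2: L[2]=3 C[1]=9 → dur=9, Σ=18 | A=load:t2 B=compute:t1 [compute-bound]
step 3: L[3]=4 C[2]=9 → dur=9, Σ=27 | A=compute:t2 B=load:t3 [compute-bound]
step 4: L[4]=5 C[3]=2 → dur=5, Σ=32 | A=load:t4 B=compute:t3 [load-bound]
step 5: L[5]=8 C[4]=6 → dur=8, Σ=40 | A=compute:t4 B=load:t5 [load-bound]
step 6: L[6]=6 C[5]=6 → dur=6, Σ=46 | A=load:t6 B=compute:t5 [tied]
step 7: L[7]=5 C[6]=7 → dur=7, Σ=53 | A=compute:t6 B=load:t7 [compute-bound]
step 8: L[8]=3 C[7]=5 → dur=5, Σ=58 | A=load:t8 B=compute:t7 [compute-bound]
step 9: C[8]=4 → dur=4, Σ=62 | A=compute:t8 B=idle [compute-only]

step 2: A=load:t2 B=compute:t1 [compute-bound]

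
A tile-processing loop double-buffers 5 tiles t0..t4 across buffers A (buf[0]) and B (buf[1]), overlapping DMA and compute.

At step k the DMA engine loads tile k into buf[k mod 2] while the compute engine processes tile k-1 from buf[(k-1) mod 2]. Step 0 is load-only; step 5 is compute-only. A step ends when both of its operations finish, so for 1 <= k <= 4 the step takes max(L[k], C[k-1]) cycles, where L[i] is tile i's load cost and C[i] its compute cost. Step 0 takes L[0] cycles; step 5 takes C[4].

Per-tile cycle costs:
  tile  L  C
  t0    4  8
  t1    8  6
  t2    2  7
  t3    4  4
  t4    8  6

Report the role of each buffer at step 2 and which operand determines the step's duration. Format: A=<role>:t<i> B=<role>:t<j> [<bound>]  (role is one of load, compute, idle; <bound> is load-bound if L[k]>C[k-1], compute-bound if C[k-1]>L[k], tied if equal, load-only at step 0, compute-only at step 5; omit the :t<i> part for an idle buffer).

k=0 load=t0/4c comp=- wait=4 total=4
k=1 load=t1/8c comp=t0/8c wait=8 total=12
k=2 load=t2/2c comp=t1/6c wait=6 total=18
k=3 load=t3/4c comp=t2/7c wait=7 total=25
k=4 load=t4/8c comp=t3/4c wait=8 total=33
k=5 load=- comp=t4/6c wait=6 total=39

step 2: A=load:t2 B=compute:t1 [compute-bound]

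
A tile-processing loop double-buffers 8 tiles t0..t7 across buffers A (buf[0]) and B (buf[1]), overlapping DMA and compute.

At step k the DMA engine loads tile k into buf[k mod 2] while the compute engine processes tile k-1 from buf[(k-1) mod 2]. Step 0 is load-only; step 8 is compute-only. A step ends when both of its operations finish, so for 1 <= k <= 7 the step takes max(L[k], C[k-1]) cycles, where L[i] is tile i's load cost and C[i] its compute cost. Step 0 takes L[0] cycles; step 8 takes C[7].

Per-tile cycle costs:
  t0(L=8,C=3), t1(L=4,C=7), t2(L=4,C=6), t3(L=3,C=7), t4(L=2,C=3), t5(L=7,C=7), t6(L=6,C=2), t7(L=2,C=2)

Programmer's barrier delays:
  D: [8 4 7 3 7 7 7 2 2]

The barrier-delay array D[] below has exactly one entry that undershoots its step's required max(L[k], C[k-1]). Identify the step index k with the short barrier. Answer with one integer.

[0] required=L[0]=8=8 vs D=8 ok
[1] required=max(L[1]=4,C[0]=3)=4 vs D=4 ok
[2] required=max(L[2]=4,C[1]=7)=7 vs D=7 ok
[3] required=max(L[3]=3,C[2]=6)=6 vs D=3 SHORT
[4] required=max(L[4]=2,C[3]=7)=7 vs D=7 ok
[5] required=max(L[5]=7,C[4]=3)=7 vs D=7 ok
[6] required=max(L[6]=6,C[5]=7)=7 vs D=7 ok
[7] required=max(L[7]=2,C[6]=2)=2 vs D=2 ok
[8] required=C[7]=2=2 vs D=2 ok

hazard at step 3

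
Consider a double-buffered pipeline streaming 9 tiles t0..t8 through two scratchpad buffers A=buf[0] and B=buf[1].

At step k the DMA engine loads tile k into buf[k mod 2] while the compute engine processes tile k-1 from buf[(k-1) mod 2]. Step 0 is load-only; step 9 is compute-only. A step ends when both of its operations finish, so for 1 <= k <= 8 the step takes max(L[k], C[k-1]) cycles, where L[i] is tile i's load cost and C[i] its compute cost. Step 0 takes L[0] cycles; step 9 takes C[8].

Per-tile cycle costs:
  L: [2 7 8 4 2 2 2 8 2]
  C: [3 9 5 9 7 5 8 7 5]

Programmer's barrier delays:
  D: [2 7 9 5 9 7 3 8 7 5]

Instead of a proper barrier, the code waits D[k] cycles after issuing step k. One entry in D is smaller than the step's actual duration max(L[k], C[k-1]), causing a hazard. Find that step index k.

hazard at step 6

step 0: need L[0]=2 = 2; D[0]=2 ok
step 1: need max(L[1]=7,C[0]=3) = 7; D[1]=7 ok
step 2: need max(L[2]=8,C[1]=9) = 9; D[2]=9 ok
step 3: need max(L[3]=4,C[2]=5) = 5; D[3]=5 ok
step 4: need max(L[4]=2,C[3]=9) = 9; D[4]=9 ok
step 5: need max(L[5]=2,C[4]=7) = 7; D[5]=7 ok
step 6: need max(L[6]=2,C[5]=5) = 5; D[6]=3 SHORT
step 7: need max(L[7]=8,C[6]=8) = 8; D[7]=8 ok
step 8: need max(L[8]=2,C[7]=7) = 7; D[8]=7 ok
step 9: need C[8]=5 = 5; D[9]=5 ok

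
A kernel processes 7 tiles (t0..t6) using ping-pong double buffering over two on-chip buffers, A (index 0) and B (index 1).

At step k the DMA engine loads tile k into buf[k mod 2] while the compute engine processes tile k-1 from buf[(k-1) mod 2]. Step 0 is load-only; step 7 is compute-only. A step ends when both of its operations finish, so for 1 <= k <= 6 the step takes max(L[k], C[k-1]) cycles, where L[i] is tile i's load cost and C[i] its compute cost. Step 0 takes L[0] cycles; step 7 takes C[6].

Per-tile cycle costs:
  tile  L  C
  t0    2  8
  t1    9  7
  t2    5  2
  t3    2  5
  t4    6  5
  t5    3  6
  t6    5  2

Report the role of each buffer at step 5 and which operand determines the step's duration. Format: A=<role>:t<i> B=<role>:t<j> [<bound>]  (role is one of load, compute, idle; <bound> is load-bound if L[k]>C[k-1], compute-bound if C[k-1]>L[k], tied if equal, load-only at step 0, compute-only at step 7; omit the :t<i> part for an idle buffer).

[0] DMA t0→A (2c) ∥ CU idle ⇒ 2c, clock 2
[1] DMA t1→B (9c) ∥ CU A:t0 (8c) ⇒ 9c, clock 11
[2] DMA t2→A (5c) ∥ CU B:t1 (7c) ⇒ 7c, clock 18
[3] DMA t3→B (2c) ∥ CU A:t2 (2c) ⇒ 2c, clock 20
[4] DMA t4→A (6c) ∥ CU B:t3 (5c) ⇒ 6c, clock 26
[5] DMA t5→B (3c) ∥ CU A:t4 (5c) ⇒ 5c, clock 31
[6] DMA t6→A (5c) ∥ CU B:t5 (6c) ⇒ 6c, clock 37
[7] DMA idle ∥ CU A:t6 (2c) ⇒ 2c, clock 39

step 5: A=compute:t4 B=load:t5 [compute-bound]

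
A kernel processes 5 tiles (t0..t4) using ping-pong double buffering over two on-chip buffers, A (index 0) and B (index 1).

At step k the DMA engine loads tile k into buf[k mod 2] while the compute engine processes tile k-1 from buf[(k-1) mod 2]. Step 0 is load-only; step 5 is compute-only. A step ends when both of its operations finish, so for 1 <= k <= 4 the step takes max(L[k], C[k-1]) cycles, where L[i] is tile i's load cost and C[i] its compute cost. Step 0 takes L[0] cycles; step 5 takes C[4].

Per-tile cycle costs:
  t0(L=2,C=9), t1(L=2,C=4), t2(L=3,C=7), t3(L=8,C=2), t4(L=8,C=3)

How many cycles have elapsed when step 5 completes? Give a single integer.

end_cycle[5] = 34

  0. 2=2c; end=2; A:t0 B:-
  1. max(2,9)=9c; end=11; A:t0 B:t1
  2. max(3,4)=4c; end=15; A:t2 B:t1
  3. max(8,7)=8c; end=23; A:t2 B:t3
  4. max(8,2)=8c; end=31; A:t4 B:t3
  5. 3=3c; end=34; A:t4 B:t3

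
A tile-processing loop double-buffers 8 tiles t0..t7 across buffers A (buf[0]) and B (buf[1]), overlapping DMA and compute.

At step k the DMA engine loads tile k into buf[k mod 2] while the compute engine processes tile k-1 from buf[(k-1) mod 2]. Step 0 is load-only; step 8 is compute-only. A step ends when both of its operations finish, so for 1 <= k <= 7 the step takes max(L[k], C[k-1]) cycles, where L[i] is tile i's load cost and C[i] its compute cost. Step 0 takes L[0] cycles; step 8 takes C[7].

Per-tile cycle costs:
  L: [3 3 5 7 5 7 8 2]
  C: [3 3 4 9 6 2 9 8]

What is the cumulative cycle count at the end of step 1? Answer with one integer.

end_cycle[1] = 6

[0] DMA t0→A (3c) ∥ CU idle ⇒ 3c, clock 3
[1] DMA t1→B (3c) ∥ CU A:t0 (3c) ⇒ 3c, clock 6
[2] DMA t2→A (5c) ∥ CU B:t1 (3c) ⇒ 5c, clock 11
[3] DMA t3→B (7c) ∥ CU A:t2 (4c) ⇒ 7c, clock 18
[4] DMA t4→A (5c) ∥ CU B:t3 (9c) ⇒ 9c, clock 27
[5] DMA t5→B (7c) ∥ CU A:t4 (6c) ⇒ 7c, clock 34
[6] DMA t6→A (8c) ∥ CU B:t5 (2c) ⇒ 8c, clock 42
[7] DMA t7→B (2c) ∥ CU A:t6 (9c) ⇒ 9c, clock 51
[8] DMA idle ∥ CU B:t7 (8c) ⇒ 8c, clock 59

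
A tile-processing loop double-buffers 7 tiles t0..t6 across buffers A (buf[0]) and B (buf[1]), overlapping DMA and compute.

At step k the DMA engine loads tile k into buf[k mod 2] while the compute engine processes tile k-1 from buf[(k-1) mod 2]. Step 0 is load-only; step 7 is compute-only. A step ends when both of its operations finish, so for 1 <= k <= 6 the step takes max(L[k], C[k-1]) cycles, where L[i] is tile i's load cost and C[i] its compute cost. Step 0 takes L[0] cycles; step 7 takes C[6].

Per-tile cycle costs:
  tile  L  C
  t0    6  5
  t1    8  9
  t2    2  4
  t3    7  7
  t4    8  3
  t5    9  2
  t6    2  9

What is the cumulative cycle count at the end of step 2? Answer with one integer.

k=0 load=t0/6c comp=- wait=6 total=6
k=1 load=t1/8c comp=t0/5c wait=8 total=14
k=2 load=t2/2c comp=t1/9c wait=9 total=23
k=3 load=t3/7c comp=t2/4c wait=7 total=30
k=4 load=t4/8c comp=t3/7c wait=8 total=38
k=5 load=t5/9c comp=t4/3c wait=9 total=47
k=6 load=t6/2c comp=t5/2c wait=2 total=49
k=7 load=- comp=t6/9c wait=9 total=58

end_cycle[2] = 23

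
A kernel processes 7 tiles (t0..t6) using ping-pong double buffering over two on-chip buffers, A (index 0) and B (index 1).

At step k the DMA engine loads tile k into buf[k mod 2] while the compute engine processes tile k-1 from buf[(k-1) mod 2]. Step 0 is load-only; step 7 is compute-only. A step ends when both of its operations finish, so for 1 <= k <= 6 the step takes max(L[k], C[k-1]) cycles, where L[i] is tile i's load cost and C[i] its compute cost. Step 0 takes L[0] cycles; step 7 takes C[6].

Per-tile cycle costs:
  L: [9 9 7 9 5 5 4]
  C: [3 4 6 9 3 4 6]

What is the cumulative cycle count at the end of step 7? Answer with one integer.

  0. 9=9c; end=9; A:t0 B:-
  1. max(9,3)=9c; end=18; A:t0 B:t1
  2. max(7,4)=7c; end=25; A:t2 B:t1
  3. max(9,6)=9c; end=34; A:t2 B:t3
  4. max(5,9)=9c; end=43; A:t4 B:t3
  5. max(5,3)=5c; end=48; A:t4 B:t5
  6. max(4,4)=4c; end=52; A:t6 B:t5
  7. 6=6c; end=58; A:t6 B:t5

end_cycle[7] = 58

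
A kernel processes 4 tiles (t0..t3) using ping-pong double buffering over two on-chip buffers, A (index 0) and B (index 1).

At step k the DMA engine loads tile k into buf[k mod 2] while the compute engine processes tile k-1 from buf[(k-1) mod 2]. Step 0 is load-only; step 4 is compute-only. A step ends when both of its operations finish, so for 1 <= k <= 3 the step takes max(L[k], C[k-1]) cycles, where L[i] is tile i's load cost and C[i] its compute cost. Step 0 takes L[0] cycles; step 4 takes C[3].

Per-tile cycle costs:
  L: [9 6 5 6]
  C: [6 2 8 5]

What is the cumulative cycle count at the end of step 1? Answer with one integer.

  0. 9=9c; end=9; A:t0 B:-
  1. max(6,6)=6c; end=15; A:t0 B:t1
  2. max(5,2)=5c; end=20; A:t2 B:t1
  3. max(6,8)=8c; end=28; A:t2 B:t3
  4. 5=5c; end=33; A:t2 B:t3

end_cycle[1] = 15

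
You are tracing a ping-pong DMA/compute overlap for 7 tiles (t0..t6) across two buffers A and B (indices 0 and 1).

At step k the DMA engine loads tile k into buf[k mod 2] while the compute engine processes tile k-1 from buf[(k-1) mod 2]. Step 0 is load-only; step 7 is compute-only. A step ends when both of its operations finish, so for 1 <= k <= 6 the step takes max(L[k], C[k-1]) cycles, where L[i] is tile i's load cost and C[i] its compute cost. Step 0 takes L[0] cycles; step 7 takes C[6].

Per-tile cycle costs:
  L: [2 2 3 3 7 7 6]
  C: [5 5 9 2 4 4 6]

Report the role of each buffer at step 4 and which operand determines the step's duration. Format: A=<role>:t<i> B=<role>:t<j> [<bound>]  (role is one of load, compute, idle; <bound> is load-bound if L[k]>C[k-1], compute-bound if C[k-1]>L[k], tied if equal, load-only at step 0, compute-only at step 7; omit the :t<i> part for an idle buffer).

step 4: A=load:t4 B=compute:t3 [load-bound]

step 0: L[0]=2 → dur=2, Σ=2 | A=load:t0 B=idle [load-only]
step 1: L[1]=2 C[0]=5 → dur=5, Σ=7 | A=compute:t0 B=load:t1 [compute-bound]
step 2: L[2]=3 C[1]=5 → dur=5, Σ=12 | A=load:t2 B=compute:t1 [compute-bound]
step 3: L[3]=3 C[2]=9 → dur=9, Σ=21 | A=compute:t2 B=load:t3 [compute-bound]
step 4: L[4]=7 C[3]=2 → dur=7, Σ=28 | A=load:t4 B=compute:t3 [load-bound]
step 5: L[5]=7 C[4]=4 → dur=7, Σ=35 | A=compute:t4 B=load:t5 [load-bound]
step 6: L[6]=6 C[5]=4 → dur=6, Σ=41 | A=load:t6 B=compute:t5 [load-bound]
step 7: C[6]=6 → dur=6, Σ=47 | A=compute:t6 B=idle [compute-only]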